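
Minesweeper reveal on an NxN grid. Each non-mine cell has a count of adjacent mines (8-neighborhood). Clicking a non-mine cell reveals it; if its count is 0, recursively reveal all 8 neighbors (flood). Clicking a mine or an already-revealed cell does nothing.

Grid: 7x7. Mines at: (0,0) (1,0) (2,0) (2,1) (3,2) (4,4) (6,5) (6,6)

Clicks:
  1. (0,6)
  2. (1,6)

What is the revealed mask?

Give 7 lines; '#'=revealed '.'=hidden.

Answer: .######
.######
..#####
...####
.....##
.....##
.......

Derivation:
Click 1 (0,6) count=0: revealed 25 new [(0,1) (0,2) (0,3) (0,4) (0,5) (0,6) (1,1) (1,2) (1,3) (1,4) (1,5) (1,6) (2,2) (2,3) (2,4) (2,5) (2,6) (3,3) (3,4) (3,5) (3,6) (4,5) (4,6) (5,5) (5,6)] -> total=25
Click 2 (1,6) count=0: revealed 0 new [(none)] -> total=25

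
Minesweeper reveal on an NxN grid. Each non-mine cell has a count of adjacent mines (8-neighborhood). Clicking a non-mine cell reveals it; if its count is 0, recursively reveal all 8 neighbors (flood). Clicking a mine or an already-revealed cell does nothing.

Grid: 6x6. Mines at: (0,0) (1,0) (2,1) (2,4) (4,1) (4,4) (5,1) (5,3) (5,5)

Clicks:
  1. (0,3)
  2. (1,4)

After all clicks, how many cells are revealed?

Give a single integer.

Click 1 (0,3) count=0: revealed 10 new [(0,1) (0,2) (0,3) (0,4) (0,5) (1,1) (1,2) (1,3) (1,4) (1,5)] -> total=10
Click 2 (1,4) count=1: revealed 0 new [(none)] -> total=10

Answer: 10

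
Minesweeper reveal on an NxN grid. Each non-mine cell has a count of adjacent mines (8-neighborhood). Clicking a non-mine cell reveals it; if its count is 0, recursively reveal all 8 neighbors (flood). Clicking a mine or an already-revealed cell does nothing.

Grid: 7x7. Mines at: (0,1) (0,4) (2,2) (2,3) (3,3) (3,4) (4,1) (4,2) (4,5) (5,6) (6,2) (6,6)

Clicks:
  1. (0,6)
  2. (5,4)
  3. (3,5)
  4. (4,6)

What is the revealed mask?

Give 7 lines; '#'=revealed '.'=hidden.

Click 1 (0,6) count=0: revealed 8 new [(0,5) (0,6) (1,5) (1,6) (2,5) (2,6) (3,5) (3,6)] -> total=8
Click 2 (5,4) count=1: revealed 1 new [(5,4)] -> total=9
Click 3 (3,5) count=2: revealed 0 new [(none)] -> total=9
Click 4 (4,6) count=2: revealed 1 new [(4,6)] -> total=10

Answer: .....##
.....##
.....##
.....##
......#
....#..
.......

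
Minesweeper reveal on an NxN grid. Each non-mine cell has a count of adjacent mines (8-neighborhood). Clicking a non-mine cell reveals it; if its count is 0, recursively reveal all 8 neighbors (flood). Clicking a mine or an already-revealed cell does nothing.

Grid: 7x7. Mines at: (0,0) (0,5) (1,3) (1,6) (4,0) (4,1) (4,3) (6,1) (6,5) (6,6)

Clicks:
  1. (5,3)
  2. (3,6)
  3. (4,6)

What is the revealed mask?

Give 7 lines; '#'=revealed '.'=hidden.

Answer: .......
.......
....###
....###
....###
...####
.......

Derivation:
Click 1 (5,3) count=1: revealed 1 new [(5,3)] -> total=1
Click 2 (3,6) count=0: revealed 12 new [(2,4) (2,5) (2,6) (3,4) (3,5) (3,6) (4,4) (4,5) (4,6) (5,4) (5,5) (5,6)] -> total=13
Click 3 (4,6) count=0: revealed 0 new [(none)] -> total=13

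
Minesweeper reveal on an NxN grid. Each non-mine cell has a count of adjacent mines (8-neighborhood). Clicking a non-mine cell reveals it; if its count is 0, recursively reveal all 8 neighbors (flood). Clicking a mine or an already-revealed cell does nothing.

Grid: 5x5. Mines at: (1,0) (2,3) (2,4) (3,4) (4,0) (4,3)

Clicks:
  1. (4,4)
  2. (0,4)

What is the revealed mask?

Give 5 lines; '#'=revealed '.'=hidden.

Answer: .####
.####
.....
.....
....#

Derivation:
Click 1 (4,4) count=2: revealed 1 new [(4,4)] -> total=1
Click 2 (0,4) count=0: revealed 8 new [(0,1) (0,2) (0,3) (0,4) (1,1) (1,2) (1,3) (1,4)] -> total=9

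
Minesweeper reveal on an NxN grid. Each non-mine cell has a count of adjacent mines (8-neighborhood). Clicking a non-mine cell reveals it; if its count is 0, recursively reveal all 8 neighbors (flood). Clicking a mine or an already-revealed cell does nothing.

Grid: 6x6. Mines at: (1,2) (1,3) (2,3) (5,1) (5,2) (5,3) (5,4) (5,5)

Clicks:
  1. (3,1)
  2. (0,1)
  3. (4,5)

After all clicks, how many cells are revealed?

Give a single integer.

Click 1 (3,1) count=0: revealed 13 new [(0,0) (0,1) (1,0) (1,1) (2,0) (2,1) (2,2) (3,0) (3,1) (3,2) (4,0) (4,1) (4,2)] -> total=13
Click 2 (0,1) count=1: revealed 0 new [(none)] -> total=13
Click 3 (4,5) count=2: revealed 1 new [(4,5)] -> total=14

Answer: 14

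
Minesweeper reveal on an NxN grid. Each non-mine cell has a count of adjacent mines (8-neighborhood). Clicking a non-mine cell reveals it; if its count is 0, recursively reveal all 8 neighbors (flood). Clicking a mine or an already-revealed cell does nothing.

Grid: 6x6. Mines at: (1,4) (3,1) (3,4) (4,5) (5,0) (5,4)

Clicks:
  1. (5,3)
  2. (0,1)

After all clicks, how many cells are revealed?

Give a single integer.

Answer: 13

Derivation:
Click 1 (5,3) count=1: revealed 1 new [(5,3)] -> total=1
Click 2 (0,1) count=0: revealed 12 new [(0,0) (0,1) (0,2) (0,3) (1,0) (1,1) (1,2) (1,3) (2,0) (2,1) (2,2) (2,3)] -> total=13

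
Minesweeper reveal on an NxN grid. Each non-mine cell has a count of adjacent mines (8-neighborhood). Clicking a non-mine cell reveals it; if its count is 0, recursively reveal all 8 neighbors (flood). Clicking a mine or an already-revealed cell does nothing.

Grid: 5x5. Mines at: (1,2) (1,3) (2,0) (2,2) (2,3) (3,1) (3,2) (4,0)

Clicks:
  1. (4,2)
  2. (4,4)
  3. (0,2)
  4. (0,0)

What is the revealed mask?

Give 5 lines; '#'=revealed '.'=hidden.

Answer: ###..
##...
.....
...##
..###

Derivation:
Click 1 (4,2) count=2: revealed 1 new [(4,2)] -> total=1
Click 2 (4,4) count=0: revealed 4 new [(3,3) (3,4) (4,3) (4,4)] -> total=5
Click 3 (0,2) count=2: revealed 1 new [(0,2)] -> total=6
Click 4 (0,0) count=0: revealed 4 new [(0,0) (0,1) (1,0) (1,1)] -> total=10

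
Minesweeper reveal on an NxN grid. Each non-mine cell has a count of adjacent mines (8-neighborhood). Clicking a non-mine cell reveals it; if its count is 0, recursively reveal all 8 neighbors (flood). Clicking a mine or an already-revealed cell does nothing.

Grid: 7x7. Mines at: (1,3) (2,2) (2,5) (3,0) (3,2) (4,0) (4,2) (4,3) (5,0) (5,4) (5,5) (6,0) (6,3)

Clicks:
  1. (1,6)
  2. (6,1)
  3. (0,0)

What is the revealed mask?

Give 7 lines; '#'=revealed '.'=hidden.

Click 1 (1,6) count=1: revealed 1 new [(1,6)] -> total=1
Click 2 (6,1) count=2: revealed 1 new [(6,1)] -> total=2
Click 3 (0,0) count=0: revealed 8 new [(0,0) (0,1) (0,2) (1,0) (1,1) (1,2) (2,0) (2,1)] -> total=10

Answer: ###....
###...#
##.....
.......
.......
.......
.#.....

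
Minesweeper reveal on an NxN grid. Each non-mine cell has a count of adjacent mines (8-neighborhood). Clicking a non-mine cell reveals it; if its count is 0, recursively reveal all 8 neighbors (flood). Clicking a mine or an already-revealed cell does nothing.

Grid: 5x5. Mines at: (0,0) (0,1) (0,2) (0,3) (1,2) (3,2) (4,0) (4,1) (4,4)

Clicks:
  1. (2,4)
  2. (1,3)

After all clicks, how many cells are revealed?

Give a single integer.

Click 1 (2,4) count=0: revealed 6 new [(1,3) (1,4) (2,3) (2,4) (3,3) (3,4)] -> total=6
Click 2 (1,3) count=3: revealed 0 new [(none)] -> total=6

Answer: 6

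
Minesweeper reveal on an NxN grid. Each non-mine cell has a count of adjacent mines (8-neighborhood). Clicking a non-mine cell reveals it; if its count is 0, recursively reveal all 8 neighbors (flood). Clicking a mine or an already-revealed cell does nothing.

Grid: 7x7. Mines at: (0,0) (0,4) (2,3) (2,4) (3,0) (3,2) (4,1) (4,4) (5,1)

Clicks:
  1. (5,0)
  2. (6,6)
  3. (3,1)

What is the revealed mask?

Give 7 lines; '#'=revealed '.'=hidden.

Answer: .....##
.....##
.....##
.#...##
.....##
#.#####
..#####

Derivation:
Click 1 (5,0) count=2: revealed 1 new [(5,0)] -> total=1
Click 2 (6,6) count=0: revealed 20 new [(0,5) (0,6) (1,5) (1,6) (2,5) (2,6) (3,5) (3,6) (4,5) (4,6) (5,2) (5,3) (5,4) (5,5) (5,6) (6,2) (6,3) (6,4) (6,5) (6,6)] -> total=21
Click 3 (3,1) count=3: revealed 1 new [(3,1)] -> total=22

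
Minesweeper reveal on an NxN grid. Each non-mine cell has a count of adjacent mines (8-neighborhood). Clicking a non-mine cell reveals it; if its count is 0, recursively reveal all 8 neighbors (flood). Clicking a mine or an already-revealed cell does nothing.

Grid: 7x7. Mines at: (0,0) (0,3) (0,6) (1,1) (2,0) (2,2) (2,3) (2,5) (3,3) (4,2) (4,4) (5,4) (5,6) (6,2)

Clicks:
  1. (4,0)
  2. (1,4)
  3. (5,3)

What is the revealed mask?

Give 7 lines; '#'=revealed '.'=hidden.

Answer: .......
....#..
.......
##.....
##.....
##.#...
##.....

Derivation:
Click 1 (4,0) count=0: revealed 8 new [(3,0) (3,1) (4,0) (4,1) (5,0) (5,1) (6,0) (6,1)] -> total=8
Click 2 (1,4) count=3: revealed 1 new [(1,4)] -> total=9
Click 3 (5,3) count=4: revealed 1 new [(5,3)] -> total=10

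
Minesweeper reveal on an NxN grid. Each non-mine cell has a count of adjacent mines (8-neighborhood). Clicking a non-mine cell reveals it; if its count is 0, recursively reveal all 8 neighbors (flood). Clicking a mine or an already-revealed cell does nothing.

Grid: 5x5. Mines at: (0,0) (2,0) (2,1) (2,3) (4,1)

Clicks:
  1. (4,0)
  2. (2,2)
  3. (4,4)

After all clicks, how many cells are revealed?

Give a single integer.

Answer: 8

Derivation:
Click 1 (4,0) count=1: revealed 1 new [(4,0)] -> total=1
Click 2 (2,2) count=2: revealed 1 new [(2,2)] -> total=2
Click 3 (4,4) count=0: revealed 6 new [(3,2) (3,3) (3,4) (4,2) (4,3) (4,4)] -> total=8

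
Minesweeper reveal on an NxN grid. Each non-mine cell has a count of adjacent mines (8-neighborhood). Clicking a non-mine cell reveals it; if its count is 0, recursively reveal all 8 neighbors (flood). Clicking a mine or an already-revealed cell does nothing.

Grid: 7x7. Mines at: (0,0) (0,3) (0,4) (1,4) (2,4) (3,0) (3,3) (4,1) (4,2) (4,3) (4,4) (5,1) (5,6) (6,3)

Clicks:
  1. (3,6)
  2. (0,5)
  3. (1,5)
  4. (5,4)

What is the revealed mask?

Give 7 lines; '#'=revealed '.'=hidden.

Click 1 (3,6) count=0: revealed 10 new [(0,5) (0,6) (1,5) (1,6) (2,5) (2,6) (3,5) (3,6) (4,5) (4,6)] -> total=10
Click 2 (0,5) count=2: revealed 0 new [(none)] -> total=10
Click 3 (1,5) count=3: revealed 0 new [(none)] -> total=10
Click 4 (5,4) count=3: revealed 1 new [(5,4)] -> total=11

Answer: .....##
.....##
.....##
.....##
.....##
....#..
.......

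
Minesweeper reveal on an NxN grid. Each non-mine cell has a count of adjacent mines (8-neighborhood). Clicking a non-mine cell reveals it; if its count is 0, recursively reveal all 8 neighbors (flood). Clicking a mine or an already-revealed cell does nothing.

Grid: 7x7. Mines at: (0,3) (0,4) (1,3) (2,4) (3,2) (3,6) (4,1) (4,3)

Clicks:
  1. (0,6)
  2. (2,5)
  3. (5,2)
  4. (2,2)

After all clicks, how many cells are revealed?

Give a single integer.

Click 1 (0,6) count=0: revealed 6 new [(0,5) (0,6) (1,5) (1,6) (2,5) (2,6)] -> total=6
Click 2 (2,5) count=2: revealed 0 new [(none)] -> total=6
Click 3 (5,2) count=2: revealed 1 new [(5,2)] -> total=7
Click 4 (2,2) count=2: revealed 1 new [(2,2)] -> total=8

Answer: 8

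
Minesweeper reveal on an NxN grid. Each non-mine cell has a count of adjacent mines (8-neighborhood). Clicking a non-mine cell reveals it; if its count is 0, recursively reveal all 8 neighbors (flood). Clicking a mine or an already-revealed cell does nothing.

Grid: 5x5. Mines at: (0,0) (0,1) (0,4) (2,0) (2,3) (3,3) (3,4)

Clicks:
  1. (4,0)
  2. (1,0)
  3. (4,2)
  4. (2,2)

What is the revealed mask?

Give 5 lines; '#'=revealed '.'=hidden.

Click 1 (4,0) count=0: revealed 6 new [(3,0) (3,1) (3,2) (4,0) (4,1) (4,2)] -> total=6
Click 2 (1,0) count=3: revealed 1 new [(1,0)] -> total=7
Click 3 (4,2) count=1: revealed 0 new [(none)] -> total=7
Click 4 (2,2) count=2: revealed 1 new [(2,2)] -> total=8

Answer: .....
#....
..#..
###..
###..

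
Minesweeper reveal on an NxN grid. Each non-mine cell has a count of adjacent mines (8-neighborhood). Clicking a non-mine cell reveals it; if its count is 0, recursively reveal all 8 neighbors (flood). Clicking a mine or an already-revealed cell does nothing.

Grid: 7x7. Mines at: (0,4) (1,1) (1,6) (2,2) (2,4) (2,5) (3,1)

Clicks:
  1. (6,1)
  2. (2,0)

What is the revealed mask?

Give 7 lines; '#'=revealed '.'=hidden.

Answer: .......
.......
#......
..#####
#######
#######
#######

Derivation:
Click 1 (6,1) count=0: revealed 26 new [(3,2) (3,3) (3,4) (3,5) (3,6) (4,0) (4,1) (4,2) (4,3) (4,4) (4,5) (4,6) (5,0) (5,1) (5,2) (5,3) (5,4) (5,5) (5,6) (6,0) (6,1) (6,2) (6,3) (6,4) (6,5) (6,6)] -> total=26
Click 2 (2,0) count=2: revealed 1 new [(2,0)] -> total=27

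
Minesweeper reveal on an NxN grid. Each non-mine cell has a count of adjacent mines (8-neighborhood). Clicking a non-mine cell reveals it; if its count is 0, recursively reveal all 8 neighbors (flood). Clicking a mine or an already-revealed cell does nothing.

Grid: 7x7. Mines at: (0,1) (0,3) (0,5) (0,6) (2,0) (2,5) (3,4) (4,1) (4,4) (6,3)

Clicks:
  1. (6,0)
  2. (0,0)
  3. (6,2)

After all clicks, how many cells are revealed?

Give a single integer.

Click 1 (6,0) count=0: revealed 6 new [(5,0) (5,1) (5,2) (6,0) (6,1) (6,2)] -> total=6
Click 2 (0,0) count=1: revealed 1 new [(0,0)] -> total=7
Click 3 (6,2) count=1: revealed 0 new [(none)] -> total=7

Answer: 7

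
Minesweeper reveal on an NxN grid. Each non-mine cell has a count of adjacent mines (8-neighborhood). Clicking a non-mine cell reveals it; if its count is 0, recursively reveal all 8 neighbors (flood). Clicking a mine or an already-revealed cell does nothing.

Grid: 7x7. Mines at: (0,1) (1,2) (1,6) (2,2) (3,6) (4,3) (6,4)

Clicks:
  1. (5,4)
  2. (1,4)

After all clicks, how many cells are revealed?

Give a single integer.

Answer: 13

Derivation:
Click 1 (5,4) count=2: revealed 1 new [(5,4)] -> total=1
Click 2 (1,4) count=0: revealed 12 new [(0,3) (0,4) (0,5) (1,3) (1,4) (1,5) (2,3) (2,4) (2,5) (3,3) (3,4) (3,5)] -> total=13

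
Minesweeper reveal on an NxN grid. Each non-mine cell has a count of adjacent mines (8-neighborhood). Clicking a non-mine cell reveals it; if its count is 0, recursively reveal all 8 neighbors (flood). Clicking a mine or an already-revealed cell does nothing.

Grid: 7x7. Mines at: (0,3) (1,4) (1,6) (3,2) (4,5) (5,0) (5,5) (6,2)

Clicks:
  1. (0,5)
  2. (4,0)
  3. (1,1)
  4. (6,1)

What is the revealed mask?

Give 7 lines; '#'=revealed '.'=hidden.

Answer: ###..#.
###....
###....
##.....
##.....
.......
.#.....

Derivation:
Click 1 (0,5) count=2: revealed 1 new [(0,5)] -> total=1
Click 2 (4,0) count=1: revealed 1 new [(4,0)] -> total=2
Click 3 (1,1) count=0: revealed 12 new [(0,0) (0,1) (0,2) (1,0) (1,1) (1,2) (2,0) (2,1) (2,2) (3,0) (3,1) (4,1)] -> total=14
Click 4 (6,1) count=2: revealed 1 new [(6,1)] -> total=15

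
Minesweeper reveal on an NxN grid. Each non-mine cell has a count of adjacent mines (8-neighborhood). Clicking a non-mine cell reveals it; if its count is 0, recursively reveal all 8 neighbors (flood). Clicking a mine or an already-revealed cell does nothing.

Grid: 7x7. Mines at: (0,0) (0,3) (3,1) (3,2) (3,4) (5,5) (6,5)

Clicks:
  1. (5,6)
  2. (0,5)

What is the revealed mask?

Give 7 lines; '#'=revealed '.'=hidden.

Answer: ....###
....###
....###
.....##
.....##
......#
.......

Derivation:
Click 1 (5,6) count=2: revealed 1 new [(5,6)] -> total=1
Click 2 (0,5) count=0: revealed 13 new [(0,4) (0,5) (0,6) (1,4) (1,5) (1,6) (2,4) (2,5) (2,6) (3,5) (3,6) (4,5) (4,6)] -> total=14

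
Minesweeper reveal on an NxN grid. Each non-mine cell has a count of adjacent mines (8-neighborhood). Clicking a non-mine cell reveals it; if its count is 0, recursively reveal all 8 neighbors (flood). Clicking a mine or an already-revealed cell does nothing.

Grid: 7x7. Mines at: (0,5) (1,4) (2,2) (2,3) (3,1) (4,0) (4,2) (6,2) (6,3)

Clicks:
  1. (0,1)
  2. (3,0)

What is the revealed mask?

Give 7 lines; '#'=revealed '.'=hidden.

Click 1 (0,1) count=0: revealed 10 new [(0,0) (0,1) (0,2) (0,3) (1,0) (1,1) (1,2) (1,3) (2,0) (2,1)] -> total=10
Click 2 (3,0) count=2: revealed 1 new [(3,0)] -> total=11

Answer: ####...
####...
##.....
#......
.......
.......
.......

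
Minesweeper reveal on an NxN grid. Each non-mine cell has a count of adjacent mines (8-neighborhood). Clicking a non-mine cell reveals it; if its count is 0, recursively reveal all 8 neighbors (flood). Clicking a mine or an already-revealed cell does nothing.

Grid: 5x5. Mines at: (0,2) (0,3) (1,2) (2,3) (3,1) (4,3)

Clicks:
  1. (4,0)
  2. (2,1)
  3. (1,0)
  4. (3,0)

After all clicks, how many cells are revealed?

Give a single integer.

Click 1 (4,0) count=1: revealed 1 new [(4,0)] -> total=1
Click 2 (2,1) count=2: revealed 1 new [(2,1)] -> total=2
Click 3 (1,0) count=0: revealed 5 new [(0,0) (0,1) (1,0) (1,1) (2,0)] -> total=7
Click 4 (3,0) count=1: revealed 1 new [(3,0)] -> total=8

Answer: 8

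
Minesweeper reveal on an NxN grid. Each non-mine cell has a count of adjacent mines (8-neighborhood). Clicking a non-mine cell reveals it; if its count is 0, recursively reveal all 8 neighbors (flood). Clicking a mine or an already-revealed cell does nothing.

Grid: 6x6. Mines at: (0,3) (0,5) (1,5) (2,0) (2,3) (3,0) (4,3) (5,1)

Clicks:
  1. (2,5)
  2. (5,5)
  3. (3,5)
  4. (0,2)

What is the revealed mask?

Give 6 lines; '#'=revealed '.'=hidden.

Click 1 (2,5) count=1: revealed 1 new [(2,5)] -> total=1
Click 2 (5,5) count=0: revealed 7 new [(2,4) (3,4) (3,5) (4,4) (4,5) (5,4) (5,5)] -> total=8
Click 3 (3,5) count=0: revealed 0 new [(none)] -> total=8
Click 4 (0,2) count=1: revealed 1 new [(0,2)] -> total=9

Answer: ..#...
......
....##
....##
....##
....##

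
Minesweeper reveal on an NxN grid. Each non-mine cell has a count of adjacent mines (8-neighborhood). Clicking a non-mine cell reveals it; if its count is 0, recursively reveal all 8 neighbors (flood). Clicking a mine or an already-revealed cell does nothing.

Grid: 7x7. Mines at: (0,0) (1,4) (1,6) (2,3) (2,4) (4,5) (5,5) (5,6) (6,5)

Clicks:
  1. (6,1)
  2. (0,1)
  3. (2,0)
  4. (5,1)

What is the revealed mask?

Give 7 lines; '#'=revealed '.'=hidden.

Click 1 (6,1) count=0: revealed 26 new [(1,0) (1,1) (1,2) (2,0) (2,1) (2,2) (3,0) (3,1) (3,2) (3,3) (3,4) (4,0) (4,1) (4,2) (4,3) (4,4) (5,0) (5,1) (5,2) (5,3) (5,4) (6,0) (6,1) (6,2) (6,3) (6,4)] -> total=26
Click 2 (0,1) count=1: revealed 1 new [(0,1)] -> total=27
Click 3 (2,0) count=0: revealed 0 new [(none)] -> total=27
Click 4 (5,1) count=0: revealed 0 new [(none)] -> total=27

Answer: .#.....
###....
###....
#####..
#####..
#####..
#####..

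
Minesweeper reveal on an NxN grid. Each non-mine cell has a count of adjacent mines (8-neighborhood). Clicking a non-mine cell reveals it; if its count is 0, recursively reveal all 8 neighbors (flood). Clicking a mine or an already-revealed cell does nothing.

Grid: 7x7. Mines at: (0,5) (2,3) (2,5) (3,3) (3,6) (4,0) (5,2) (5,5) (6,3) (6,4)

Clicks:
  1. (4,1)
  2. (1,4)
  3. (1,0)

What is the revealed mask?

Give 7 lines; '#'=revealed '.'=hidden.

Answer: #####..
#####..
###....
###....
.#.....
.......
.......

Derivation:
Click 1 (4,1) count=2: revealed 1 new [(4,1)] -> total=1
Click 2 (1,4) count=3: revealed 1 new [(1,4)] -> total=2
Click 3 (1,0) count=0: revealed 15 new [(0,0) (0,1) (0,2) (0,3) (0,4) (1,0) (1,1) (1,2) (1,3) (2,0) (2,1) (2,2) (3,0) (3,1) (3,2)] -> total=17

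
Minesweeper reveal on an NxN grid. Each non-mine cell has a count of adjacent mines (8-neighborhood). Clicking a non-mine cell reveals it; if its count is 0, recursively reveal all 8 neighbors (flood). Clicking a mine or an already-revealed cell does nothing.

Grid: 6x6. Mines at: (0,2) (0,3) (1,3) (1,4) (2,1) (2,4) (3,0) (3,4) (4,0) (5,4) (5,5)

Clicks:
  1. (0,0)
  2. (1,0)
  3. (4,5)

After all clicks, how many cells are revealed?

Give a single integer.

Click 1 (0,0) count=0: revealed 4 new [(0,0) (0,1) (1,0) (1,1)] -> total=4
Click 2 (1,0) count=1: revealed 0 new [(none)] -> total=4
Click 3 (4,5) count=3: revealed 1 new [(4,5)] -> total=5

Answer: 5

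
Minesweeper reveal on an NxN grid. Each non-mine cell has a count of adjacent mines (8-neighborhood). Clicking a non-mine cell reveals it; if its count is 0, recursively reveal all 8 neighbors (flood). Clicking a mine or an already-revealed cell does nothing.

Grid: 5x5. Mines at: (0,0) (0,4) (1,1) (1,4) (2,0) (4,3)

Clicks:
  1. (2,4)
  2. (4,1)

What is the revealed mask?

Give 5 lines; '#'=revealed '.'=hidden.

Click 1 (2,4) count=1: revealed 1 new [(2,4)] -> total=1
Click 2 (4,1) count=0: revealed 6 new [(3,0) (3,1) (3,2) (4,0) (4,1) (4,2)] -> total=7

Answer: .....
.....
....#
###..
###..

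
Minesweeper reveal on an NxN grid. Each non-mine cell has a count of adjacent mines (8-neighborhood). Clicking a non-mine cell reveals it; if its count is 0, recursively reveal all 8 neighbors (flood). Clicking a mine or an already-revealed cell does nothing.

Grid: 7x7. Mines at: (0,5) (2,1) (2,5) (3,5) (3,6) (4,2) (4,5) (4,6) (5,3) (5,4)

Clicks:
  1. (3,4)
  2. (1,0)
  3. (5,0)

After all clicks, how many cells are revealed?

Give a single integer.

Click 1 (3,4) count=3: revealed 1 new [(3,4)] -> total=1
Click 2 (1,0) count=1: revealed 1 new [(1,0)] -> total=2
Click 3 (5,0) count=0: revealed 10 new [(3,0) (3,1) (4,0) (4,1) (5,0) (5,1) (5,2) (6,0) (6,1) (6,2)] -> total=12

Answer: 12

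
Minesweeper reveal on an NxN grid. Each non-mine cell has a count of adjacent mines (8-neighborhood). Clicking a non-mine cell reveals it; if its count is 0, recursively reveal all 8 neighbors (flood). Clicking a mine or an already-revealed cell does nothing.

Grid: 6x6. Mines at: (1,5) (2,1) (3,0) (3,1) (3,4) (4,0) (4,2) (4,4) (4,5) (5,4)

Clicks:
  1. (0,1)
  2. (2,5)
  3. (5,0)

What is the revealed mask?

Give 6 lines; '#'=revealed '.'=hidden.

Answer: #####.
#####.
..####
......
......
#.....

Derivation:
Click 1 (0,1) count=0: revealed 13 new [(0,0) (0,1) (0,2) (0,3) (0,4) (1,0) (1,1) (1,2) (1,3) (1,4) (2,2) (2,3) (2,4)] -> total=13
Click 2 (2,5) count=2: revealed 1 new [(2,5)] -> total=14
Click 3 (5,0) count=1: revealed 1 new [(5,0)] -> total=15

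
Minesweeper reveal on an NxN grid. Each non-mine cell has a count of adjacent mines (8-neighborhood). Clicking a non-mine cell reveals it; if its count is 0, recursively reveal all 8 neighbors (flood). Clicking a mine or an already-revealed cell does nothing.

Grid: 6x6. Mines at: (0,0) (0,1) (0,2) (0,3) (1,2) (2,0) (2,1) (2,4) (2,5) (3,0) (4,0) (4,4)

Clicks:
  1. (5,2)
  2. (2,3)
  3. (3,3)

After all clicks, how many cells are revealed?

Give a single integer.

Answer: 10

Derivation:
Click 1 (5,2) count=0: revealed 9 new [(3,1) (3,2) (3,3) (4,1) (4,2) (4,3) (5,1) (5,2) (5,3)] -> total=9
Click 2 (2,3) count=2: revealed 1 new [(2,3)] -> total=10
Click 3 (3,3) count=2: revealed 0 new [(none)] -> total=10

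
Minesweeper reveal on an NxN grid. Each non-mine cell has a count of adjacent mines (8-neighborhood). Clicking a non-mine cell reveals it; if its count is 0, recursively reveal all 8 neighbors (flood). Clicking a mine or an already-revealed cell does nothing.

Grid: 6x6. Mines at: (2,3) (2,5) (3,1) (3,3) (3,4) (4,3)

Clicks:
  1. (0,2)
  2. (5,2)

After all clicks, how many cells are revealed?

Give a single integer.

Click 1 (0,2) count=0: revealed 15 new [(0,0) (0,1) (0,2) (0,3) (0,4) (0,5) (1,0) (1,1) (1,2) (1,3) (1,4) (1,5) (2,0) (2,1) (2,2)] -> total=15
Click 2 (5,2) count=1: revealed 1 new [(5,2)] -> total=16

Answer: 16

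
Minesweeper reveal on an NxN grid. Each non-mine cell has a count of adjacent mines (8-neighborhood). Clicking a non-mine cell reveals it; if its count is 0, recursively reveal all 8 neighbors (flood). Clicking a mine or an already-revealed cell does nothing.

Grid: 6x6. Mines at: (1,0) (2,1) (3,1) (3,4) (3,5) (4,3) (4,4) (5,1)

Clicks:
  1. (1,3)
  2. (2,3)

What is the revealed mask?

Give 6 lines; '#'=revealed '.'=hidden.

Answer: .#####
.#####
..####
......
......
......

Derivation:
Click 1 (1,3) count=0: revealed 14 new [(0,1) (0,2) (0,3) (0,4) (0,5) (1,1) (1,2) (1,3) (1,4) (1,5) (2,2) (2,3) (2,4) (2,5)] -> total=14
Click 2 (2,3) count=1: revealed 0 new [(none)] -> total=14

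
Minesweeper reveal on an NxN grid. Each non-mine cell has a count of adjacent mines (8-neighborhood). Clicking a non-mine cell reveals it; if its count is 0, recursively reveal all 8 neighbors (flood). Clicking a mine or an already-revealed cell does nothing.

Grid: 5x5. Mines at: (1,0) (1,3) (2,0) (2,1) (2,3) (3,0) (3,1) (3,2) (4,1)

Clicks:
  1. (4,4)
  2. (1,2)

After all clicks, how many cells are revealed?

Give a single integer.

Answer: 5

Derivation:
Click 1 (4,4) count=0: revealed 4 new [(3,3) (3,4) (4,3) (4,4)] -> total=4
Click 2 (1,2) count=3: revealed 1 new [(1,2)] -> total=5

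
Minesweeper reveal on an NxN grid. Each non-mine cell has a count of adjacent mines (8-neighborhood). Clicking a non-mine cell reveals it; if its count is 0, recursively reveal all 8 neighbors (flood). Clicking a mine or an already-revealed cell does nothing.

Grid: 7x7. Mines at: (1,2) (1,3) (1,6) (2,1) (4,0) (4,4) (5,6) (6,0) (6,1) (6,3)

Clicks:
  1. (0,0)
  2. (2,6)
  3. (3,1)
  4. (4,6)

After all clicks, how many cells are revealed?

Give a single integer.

Click 1 (0,0) count=0: revealed 4 new [(0,0) (0,1) (1,0) (1,1)] -> total=4
Click 2 (2,6) count=1: revealed 1 new [(2,6)] -> total=5
Click 3 (3,1) count=2: revealed 1 new [(3,1)] -> total=6
Click 4 (4,6) count=1: revealed 1 new [(4,6)] -> total=7

Answer: 7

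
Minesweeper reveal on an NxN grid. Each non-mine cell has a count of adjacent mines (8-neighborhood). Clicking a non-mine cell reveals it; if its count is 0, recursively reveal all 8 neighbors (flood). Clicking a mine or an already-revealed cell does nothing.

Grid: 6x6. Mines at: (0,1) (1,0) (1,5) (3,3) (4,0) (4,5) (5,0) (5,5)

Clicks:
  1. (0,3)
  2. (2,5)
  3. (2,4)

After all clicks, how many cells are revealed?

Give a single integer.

Answer: 10

Derivation:
Click 1 (0,3) count=0: revealed 9 new [(0,2) (0,3) (0,4) (1,2) (1,3) (1,4) (2,2) (2,3) (2,4)] -> total=9
Click 2 (2,5) count=1: revealed 1 new [(2,5)] -> total=10
Click 3 (2,4) count=2: revealed 0 new [(none)] -> total=10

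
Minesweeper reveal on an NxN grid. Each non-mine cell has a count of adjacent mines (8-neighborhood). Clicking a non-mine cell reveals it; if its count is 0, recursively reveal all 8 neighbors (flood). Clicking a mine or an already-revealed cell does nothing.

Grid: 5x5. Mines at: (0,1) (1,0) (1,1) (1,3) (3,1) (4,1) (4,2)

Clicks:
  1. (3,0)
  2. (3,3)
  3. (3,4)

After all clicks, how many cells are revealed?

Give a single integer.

Click 1 (3,0) count=2: revealed 1 new [(3,0)] -> total=1
Click 2 (3,3) count=1: revealed 1 new [(3,3)] -> total=2
Click 3 (3,4) count=0: revealed 5 new [(2,3) (2,4) (3,4) (4,3) (4,4)] -> total=7

Answer: 7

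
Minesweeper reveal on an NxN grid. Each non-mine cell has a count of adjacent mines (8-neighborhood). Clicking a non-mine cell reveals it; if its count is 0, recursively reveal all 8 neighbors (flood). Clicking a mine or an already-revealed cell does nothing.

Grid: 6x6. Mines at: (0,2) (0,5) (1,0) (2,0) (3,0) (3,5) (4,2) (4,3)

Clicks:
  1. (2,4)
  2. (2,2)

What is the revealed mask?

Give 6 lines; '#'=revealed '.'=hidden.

Answer: ......
.####.
.####.
.####.
......
......

Derivation:
Click 1 (2,4) count=1: revealed 1 new [(2,4)] -> total=1
Click 2 (2,2) count=0: revealed 11 new [(1,1) (1,2) (1,3) (1,4) (2,1) (2,2) (2,3) (3,1) (3,2) (3,3) (3,4)] -> total=12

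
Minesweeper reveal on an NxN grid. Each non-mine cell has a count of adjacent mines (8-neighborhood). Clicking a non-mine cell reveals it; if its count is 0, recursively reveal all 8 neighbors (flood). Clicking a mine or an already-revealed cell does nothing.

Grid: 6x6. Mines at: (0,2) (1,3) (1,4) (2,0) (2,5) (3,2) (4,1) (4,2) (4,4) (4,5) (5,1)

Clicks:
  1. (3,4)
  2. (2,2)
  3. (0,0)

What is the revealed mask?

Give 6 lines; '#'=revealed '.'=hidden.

Answer: ##....
##....
..#...
....#.
......
......

Derivation:
Click 1 (3,4) count=3: revealed 1 new [(3,4)] -> total=1
Click 2 (2,2) count=2: revealed 1 new [(2,2)] -> total=2
Click 3 (0,0) count=0: revealed 4 new [(0,0) (0,1) (1,0) (1,1)] -> total=6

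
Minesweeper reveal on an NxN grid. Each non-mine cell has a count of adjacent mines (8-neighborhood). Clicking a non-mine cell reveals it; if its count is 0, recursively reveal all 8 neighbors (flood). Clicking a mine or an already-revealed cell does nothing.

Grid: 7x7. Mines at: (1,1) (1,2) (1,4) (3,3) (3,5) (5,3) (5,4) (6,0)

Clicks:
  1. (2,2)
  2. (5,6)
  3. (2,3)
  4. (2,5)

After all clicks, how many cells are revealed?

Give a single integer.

Answer: 9

Derivation:
Click 1 (2,2) count=3: revealed 1 new [(2,2)] -> total=1
Click 2 (5,6) count=0: revealed 6 new [(4,5) (4,6) (5,5) (5,6) (6,5) (6,6)] -> total=7
Click 3 (2,3) count=3: revealed 1 new [(2,3)] -> total=8
Click 4 (2,5) count=2: revealed 1 new [(2,5)] -> total=9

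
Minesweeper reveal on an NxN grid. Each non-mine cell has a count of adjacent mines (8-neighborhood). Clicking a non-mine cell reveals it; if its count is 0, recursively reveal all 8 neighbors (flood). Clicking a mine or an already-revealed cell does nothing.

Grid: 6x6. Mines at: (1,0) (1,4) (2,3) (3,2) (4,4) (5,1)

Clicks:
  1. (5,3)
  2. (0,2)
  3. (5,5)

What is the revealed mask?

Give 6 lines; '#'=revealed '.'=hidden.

Answer: .###..
.###..
......
......
......
...#.#

Derivation:
Click 1 (5,3) count=1: revealed 1 new [(5,3)] -> total=1
Click 2 (0,2) count=0: revealed 6 new [(0,1) (0,2) (0,3) (1,1) (1,2) (1,3)] -> total=7
Click 3 (5,5) count=1: revealed 1 new [(5,5)] -> total=8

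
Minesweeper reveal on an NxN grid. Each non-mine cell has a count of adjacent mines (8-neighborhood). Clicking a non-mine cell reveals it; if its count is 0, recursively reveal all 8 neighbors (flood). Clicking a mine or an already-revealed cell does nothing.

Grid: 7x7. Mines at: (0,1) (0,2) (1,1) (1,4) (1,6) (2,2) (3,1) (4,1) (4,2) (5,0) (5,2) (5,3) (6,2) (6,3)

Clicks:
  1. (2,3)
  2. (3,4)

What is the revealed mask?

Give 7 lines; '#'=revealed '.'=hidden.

Click 1 (2,3) count=2: revealed 1 new [(2,3)] -> total=1
Click 2 (3,4) count=0: revealed 17 new [(2,4) (2,5) (2,6) (3,3) (3,4) (3,5) (3,6) (4,3) (4,4) (4,5) (4,6) (5,4) (5,5) (5,6) (6,4) (6,5) (6,6)] -> total=18

Answer: .......
.......
...####
...####
...####
....###
....###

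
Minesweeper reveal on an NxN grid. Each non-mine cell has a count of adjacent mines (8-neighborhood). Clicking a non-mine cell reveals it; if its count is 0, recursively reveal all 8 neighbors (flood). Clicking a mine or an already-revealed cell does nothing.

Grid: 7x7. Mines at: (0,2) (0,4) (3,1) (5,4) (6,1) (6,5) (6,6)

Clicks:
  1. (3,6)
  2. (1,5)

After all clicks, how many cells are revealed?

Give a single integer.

Click 1 (3,6) count=0: revealed 24 new [(0,5) (0,6) (1,2) (1,3) (1,4) (1,5) (1,6) (2,2) (2,3) (2,4) (2,5) (2,6) (3,2) (3,3) (3,4) (3,5) (3,6) (4,2) (4,3) (4,4) (4,5) (4,6) (5,5) (5,6)] -> total=24
Click 2 (1,5) count=1: revealed 0 new [(none)] -> total=24

Answer: 24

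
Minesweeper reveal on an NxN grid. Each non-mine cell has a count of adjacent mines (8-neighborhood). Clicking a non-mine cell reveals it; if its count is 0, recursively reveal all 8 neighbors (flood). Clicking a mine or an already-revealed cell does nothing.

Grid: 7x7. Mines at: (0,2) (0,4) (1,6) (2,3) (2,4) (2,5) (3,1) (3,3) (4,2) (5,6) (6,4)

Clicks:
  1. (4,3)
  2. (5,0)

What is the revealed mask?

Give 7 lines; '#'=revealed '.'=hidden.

Answer: .......
.......
.......
.......
##.#...
####...
####...

Derivation:
Click 1 (4,3) count=2: revealed 1 new [(4,3)] -> total=1
Click 2 (5,0) count=0: revealed 10 new [(4,0) (4,1) (5,0) (5,1) (5,2) (5,3) (6,0) (6,1) (6,2) (6,3)] -> total=11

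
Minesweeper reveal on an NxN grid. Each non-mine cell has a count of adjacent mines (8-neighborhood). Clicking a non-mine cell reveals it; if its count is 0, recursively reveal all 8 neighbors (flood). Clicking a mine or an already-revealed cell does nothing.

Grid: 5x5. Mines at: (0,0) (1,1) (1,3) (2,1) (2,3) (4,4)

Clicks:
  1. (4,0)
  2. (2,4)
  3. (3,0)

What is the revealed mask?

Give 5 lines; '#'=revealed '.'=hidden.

Click 1 (4,0) count=0: revealed 8 new [(3,0) (3,1) (3,2) (3,3) (4,0) (4,1) (4,2) (4,3)] -> total=8
Click 2 (2,4) count=2: revealed 1 new [(2,4)] -> total=9
Click 3 (3,0) count=1: revealed 0 new [(none)] -> total=9

Answer: .....
.....
....#
####.
####.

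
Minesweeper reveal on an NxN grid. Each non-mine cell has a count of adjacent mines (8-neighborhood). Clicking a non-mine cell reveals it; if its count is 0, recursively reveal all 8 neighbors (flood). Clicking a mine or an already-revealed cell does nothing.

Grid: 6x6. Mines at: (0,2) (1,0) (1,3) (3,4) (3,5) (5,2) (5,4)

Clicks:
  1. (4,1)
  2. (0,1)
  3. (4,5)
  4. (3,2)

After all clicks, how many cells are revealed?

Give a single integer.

Answer: 16

Derivation:
Click 1 (4,1) count=1: revealed 1 new [(4,1)] -> total=1
Click 2 (0,1) count=2: revealed 1 new [(0,1)] -> total=2
Click 3 (4,5) count=3: revealed 1 new [(4,5)] -> total=3
Click 4 (3,2) count=0: revealed 13 new [(2,0) (2,1) (2,2) (2,3) (3,0) (3,1) (3,2) (3,3) (4,0) (4,2) (4,3) (5,0) (5,1)] -> total=16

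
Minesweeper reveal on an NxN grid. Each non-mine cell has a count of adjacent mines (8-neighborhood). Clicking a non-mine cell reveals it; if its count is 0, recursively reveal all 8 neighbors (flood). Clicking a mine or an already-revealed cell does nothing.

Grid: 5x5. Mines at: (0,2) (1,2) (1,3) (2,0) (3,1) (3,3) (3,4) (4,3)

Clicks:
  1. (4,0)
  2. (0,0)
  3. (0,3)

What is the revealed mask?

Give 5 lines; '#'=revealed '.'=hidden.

Click 1 (4,0) count=1: revealed 1 new [(4,0)] -> total=1
Click 2 (0,0) count=0: revealed 4 new [(0,0) (0,1) (1,0) (1,1)] -> total=5
Click 3 (0,3) count=3: revealed 1 new [(0,3)] -> total=6

Answer: ##.#.
##...
.....
.....
#....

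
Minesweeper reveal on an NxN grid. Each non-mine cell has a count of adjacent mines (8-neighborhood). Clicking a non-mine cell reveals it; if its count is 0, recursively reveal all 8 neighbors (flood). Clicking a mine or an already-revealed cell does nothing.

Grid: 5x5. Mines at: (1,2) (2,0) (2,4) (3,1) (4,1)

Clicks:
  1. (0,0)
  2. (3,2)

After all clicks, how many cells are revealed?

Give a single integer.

Click 1 (0,0) count=0: revealed 4 new [(0,0) (0,1) (1,0) (1,1)] -> total=4
Click 2 (3,2) count=2: revealed 1 new [(3,2)] -> total=5

Answer: 5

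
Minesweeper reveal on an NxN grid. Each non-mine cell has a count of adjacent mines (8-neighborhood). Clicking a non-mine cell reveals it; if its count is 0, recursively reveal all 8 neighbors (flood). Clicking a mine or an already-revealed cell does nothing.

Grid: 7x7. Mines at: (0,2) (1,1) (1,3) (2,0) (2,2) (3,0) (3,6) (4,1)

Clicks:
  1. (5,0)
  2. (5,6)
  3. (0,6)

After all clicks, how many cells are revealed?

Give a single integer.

Click 1 (5,0) count=1: revealed 1 new [(5,0)] -> total=1
Click 2 (5,6) count=0: revealed 25 new [(2,3) (2,4) (2,5) (3,2) (3,3) (3,4) (3,5) (4,2) (4,3) (4,4) (4,5) (4,6) (5,1) (5,2) (5,3) (5,4) (5,5) (5,6) (6,0) (6,1) (6,2) (6,3) (6,4) (6,5) (6,6)] -> total=26
Click 3 (0,6) count=0: revealed 7 new [(0,4) (0,5) (0,6) (1,4) (1,5) (1,6) (2,6)] -> total=33

Answer: 33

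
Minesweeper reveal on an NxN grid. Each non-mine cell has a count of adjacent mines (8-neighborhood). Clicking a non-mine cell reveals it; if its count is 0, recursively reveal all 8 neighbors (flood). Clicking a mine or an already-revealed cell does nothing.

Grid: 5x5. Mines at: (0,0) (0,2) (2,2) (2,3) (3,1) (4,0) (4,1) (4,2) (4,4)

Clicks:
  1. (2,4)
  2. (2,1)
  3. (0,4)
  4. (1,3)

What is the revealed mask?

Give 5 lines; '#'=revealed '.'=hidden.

Click 1 (2,4) count=1: revealed 1 new [(2,4)] -> total=1
Click 2 (2,1) count=2: revealed 1 new [(2,1)] -> total=2
Click 3 (0,4) count=0: revealed 4 new [(0,3) (0,4) (1,3) (1,4)] -> total=6
Click 4 (1,3) count=3: revealed 0 new [(none)] -> total=6

Answer: ...##
...##
.#..#
.....
.....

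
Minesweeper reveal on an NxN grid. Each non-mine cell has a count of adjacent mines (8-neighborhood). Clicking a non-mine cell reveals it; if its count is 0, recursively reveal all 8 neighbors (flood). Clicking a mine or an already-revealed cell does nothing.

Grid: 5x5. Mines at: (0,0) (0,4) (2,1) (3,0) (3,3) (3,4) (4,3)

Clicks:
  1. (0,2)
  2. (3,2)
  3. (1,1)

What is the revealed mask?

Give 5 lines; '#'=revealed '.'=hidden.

Click 1 (0,2) count=0: revealed 6 new [(0,1) (0,2) (0,3) (1,1) (1,2) (1,3)] -> total=6
Click 2 (3,2) count=3: revealed 1 new [(3,2)] -> total=7
Click 3 (1,1) count=2: revealed 0 new [(none)] -> total=7

Answer: .###.
.###.
.....
..#..
.....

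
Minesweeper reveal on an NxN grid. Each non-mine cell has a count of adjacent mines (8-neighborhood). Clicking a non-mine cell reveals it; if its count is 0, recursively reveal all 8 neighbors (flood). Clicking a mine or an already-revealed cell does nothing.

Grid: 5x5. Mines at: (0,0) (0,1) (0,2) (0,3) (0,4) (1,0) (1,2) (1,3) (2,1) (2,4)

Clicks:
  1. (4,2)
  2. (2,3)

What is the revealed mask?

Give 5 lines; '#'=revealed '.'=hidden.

Answer: .....
.....
...#.
#####
#####

Derivation:
Click 1 (4,2) count=0: revealed 10 new [(3,0) (3,1) (3,2) (3,3) (3,4) (4,0) (4,1) (4,2) (4,3) (4,4)] -> total=10
Click 2 (2,3) count=3: revealed 1 new [(2,3)] -> total=11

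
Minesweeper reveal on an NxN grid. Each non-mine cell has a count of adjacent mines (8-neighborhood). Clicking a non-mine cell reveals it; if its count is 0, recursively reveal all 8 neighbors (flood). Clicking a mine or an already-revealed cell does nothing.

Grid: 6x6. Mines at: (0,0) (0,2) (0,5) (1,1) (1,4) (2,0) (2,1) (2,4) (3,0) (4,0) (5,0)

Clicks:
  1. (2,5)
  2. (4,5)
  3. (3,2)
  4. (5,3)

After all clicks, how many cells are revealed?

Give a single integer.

Click 1 (2,5) count=2: revealed 1 new [(2,5)] -> total=1
Click 2 (4,5) count=0: revealed 15 new [(3,1) (3,2) (3,3) (3,4) (3,5) (4,1) (4,2) (4,3) (4,4) (4,5) (5,1) (5,2) (5,3) (5,4) (5,5)] -> total=16
Click 3 (3,2) count=1: revealed 0 new [(none)] -> total=16
Click 4 (5,3) count=0: revealed 0 new [(none)] -> total=16

Answer: 16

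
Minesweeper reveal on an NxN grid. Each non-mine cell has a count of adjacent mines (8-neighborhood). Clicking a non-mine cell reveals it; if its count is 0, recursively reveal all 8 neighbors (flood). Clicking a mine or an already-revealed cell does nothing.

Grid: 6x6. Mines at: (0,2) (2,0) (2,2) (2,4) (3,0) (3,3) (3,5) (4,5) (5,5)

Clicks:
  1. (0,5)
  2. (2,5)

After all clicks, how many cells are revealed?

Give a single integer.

Answer: 7

Derivation:
Click 1 (0,5) count=0: revealed 6 new [(0,3) (0,4) (0,5) (1,3) (1,4) (1,5)] -> total=6
Click 2 (2,5) count=2: revealed 1 new [(2,5)] -> total=7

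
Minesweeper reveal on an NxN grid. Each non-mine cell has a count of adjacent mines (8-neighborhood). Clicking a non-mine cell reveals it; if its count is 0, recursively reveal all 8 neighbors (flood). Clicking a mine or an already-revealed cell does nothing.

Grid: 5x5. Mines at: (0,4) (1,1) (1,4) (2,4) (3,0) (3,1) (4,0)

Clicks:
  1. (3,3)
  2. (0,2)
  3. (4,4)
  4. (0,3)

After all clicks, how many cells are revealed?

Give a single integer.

Answer: 8

Derivation:
Click 1 (3,3) count=1: revealed 1 new [(3,3)] -> total=1
Click 2 (0,2) count=1: revealed 1 new [(0,2)] -> total=2
Click 3 (4,4) count=0: revealed 5 new [(3,2) (3,4) (4,2) (4,3) (4,4)] -> total=7
Click 4 (0,3) count=2: revealed 1 new [(0,3)] -> total=8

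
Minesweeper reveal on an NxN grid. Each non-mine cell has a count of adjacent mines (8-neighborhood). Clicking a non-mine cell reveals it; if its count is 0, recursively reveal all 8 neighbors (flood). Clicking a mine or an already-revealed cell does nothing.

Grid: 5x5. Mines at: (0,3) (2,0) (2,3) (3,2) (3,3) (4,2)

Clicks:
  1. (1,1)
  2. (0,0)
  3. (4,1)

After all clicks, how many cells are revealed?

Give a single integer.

Click 1 (1,1) count=1: revealed 1 new [(1,1)] -> total=1
Click 2 (0,0) count=0: revealed 5 new [(0,0) (0,1) (0,2) (1,0) (1,2)] -> total=6
Click 3 (4,1) count=2: revealed 1 new [(4,1)] -> total=7

Answer: 7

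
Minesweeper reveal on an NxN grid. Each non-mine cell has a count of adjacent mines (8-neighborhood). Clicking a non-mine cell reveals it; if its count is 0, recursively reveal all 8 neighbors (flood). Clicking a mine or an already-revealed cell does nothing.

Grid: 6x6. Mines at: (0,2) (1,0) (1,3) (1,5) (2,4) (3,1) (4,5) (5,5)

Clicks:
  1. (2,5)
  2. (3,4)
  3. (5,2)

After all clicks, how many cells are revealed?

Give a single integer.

Click 1 (2,5) count=2: revealed 1 new [(2,5)] -> total=1
Click 2 (3,4) count=2: revealed 1 new [(3,4)] -> total=2
Click 3 (5,2) count=0: revealed 12 new [(3,2) (3,3) (4,0) (4,1) (4,2) (4,3) (4,4) (5,0) (5,1) (5,2) (5,3) (5,4)] -> total=14

Answer: 14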